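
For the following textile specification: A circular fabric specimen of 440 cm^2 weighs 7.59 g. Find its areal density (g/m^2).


Formula: GSM = mass_g / area_m2
Step 1: Convert area: 440 cm^2 = 440 / 10000 = 0.044 m^2
Step 2: GSM = 7.59 g / 0.044 m^2 = 172.5 g/m^2

172.5 g/m^2


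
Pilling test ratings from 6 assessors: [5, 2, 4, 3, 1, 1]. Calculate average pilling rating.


Formula: Mean = sum / count
Sum = 5 + 2 + 4 + 3 + 1 + 1 = 16
Mean = 16 / 6 = 2.7

2.7


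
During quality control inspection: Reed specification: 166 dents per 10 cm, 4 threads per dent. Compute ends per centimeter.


Formula: EPC = (dents per 10 cm * ends per dent) / 10
Step 1: Total ends per 10 cm = 166 * 4 = 664
Step 2: EPC = 664 / 10 = 66.4 ends/cm

66.4 ends/cm


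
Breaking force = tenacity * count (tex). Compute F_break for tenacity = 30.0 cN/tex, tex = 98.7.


Formula: Breaking force = Tenacity * Linear density
F = 30.0 cN/tex * 98.7 tex
F = 2961.00 cN

2961.00 cN


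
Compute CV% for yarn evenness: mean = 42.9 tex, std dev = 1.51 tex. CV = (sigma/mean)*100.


Formula: CV% = (standard deviation / mean) * 100
Step 1: Ratio = 1.51 / 42.9 = 0.035198
Step 2: CV% = 0.035198 * 100 = 3.5198% ≈ 3.5%

3.5%


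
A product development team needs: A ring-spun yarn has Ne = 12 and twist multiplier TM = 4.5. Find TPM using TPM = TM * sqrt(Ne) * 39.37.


Formula: TPM = TM * sqrt(Ne) * 39.37
Step 1: sqrt(Ne) = sqrt(12) = 3.4641
Step 2: TM * sqrt(Ne) = 4.5 * 3.4641 = 15.5885
Step 3: TPM = 15.5885 * 39.37 = 614 twists/m

614 twists/m


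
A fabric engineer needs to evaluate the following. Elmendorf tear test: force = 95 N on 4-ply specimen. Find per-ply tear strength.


Formula: Per-ply strength = Total force / Number of plies
Per-ply = 95 N / 4
Per-ply = 23.75 N

23.75 N


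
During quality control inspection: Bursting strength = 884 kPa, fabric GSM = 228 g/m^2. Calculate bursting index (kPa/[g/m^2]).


Formula: Bursting Index = Bursting Strength / Fabric GSM
BI = 884 kPa / 228 g/m^2
BI = 3.877 kPa/(g/m^2)

3.877 kPa/(g/m^2)


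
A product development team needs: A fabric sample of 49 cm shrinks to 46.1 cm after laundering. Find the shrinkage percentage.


Formula: Shrinkage% = ((L_before - L_after) / L_before) * 100
Step 1: Shrinkage = 49 - 46.1 = 2.9 cm
Step 2: Shrinkage% = (2.9 / 49) * 100
Step 3: Shrinkage% = 0.059184 * 100 = 5.9184% ≈ 5.9%

5.9%


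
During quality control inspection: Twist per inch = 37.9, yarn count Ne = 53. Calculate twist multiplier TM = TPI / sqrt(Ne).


Formula: TM = TPI / sqrt(Ne)
Step 1: sqrt(Ne) = sqrt(53) = 7.2801
Step 2: TM = 37.9 / 7.2801 = 5.21

5.21 TM


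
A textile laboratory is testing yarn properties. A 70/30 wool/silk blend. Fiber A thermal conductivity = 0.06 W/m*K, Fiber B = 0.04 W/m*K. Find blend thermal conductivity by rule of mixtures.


Formula: Blend property = (fraction_A * property_A) + (fraction_B * property_B)
Step 1: Contribution A = 70/100 * 0.06 W/m*K = 0.042 W/m*K
Step 2: Contribution B = 30/100 * 0.04 W/m*K = 0.012 W/m*K
Step 3: Blend thermal conductivity = 0.042 + 0.012 = 0.054 W/m*K

0.054 W/m*K


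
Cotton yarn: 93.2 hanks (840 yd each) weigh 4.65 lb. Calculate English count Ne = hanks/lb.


Formula: Ne = hanks / mass_lb
Substituting: Ne = 93.2 / 4.65
Ne = 20.0

20.0 Ne


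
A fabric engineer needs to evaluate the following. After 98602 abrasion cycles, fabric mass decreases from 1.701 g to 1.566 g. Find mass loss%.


Formula: Mass loss% = ((m_before - m_after) / m_before) * 100
Step 1: Mass loss = 1.701 - 1.566 = 0.135 g
Step 2: Ratio = 0.135 / 1.701 = 0.0793651
Step 3: Mass loss% = 0.0793651 * 100 = 7.93651% ≈ 7.94%

7.94%


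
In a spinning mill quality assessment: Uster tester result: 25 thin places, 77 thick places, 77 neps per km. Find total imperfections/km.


Formula: Total = thin places + thick places + neps
Total = 25 + 77 + 77
Total = 179 imperfections/km

179 imperfections/km


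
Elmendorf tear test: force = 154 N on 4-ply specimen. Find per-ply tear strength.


Formula: Per-ply strength = Total force / Number of plies
Per-ply = 154 N / 4
Per-ply = 38.5 N

38.5 N


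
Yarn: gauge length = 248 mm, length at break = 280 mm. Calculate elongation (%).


Formula: Elongation (%) = ((L_break - L0) / L0) * 100
Step 1: Extension = 280 - 248 = 32 mm
Step 2: Elongation = (32 / 248) * 100
Step 3: Elongation = 0.129032 * 100 = 12.9032% ≈ 12.9%

12.9%


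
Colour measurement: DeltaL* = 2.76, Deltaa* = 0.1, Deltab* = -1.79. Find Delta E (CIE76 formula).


Formula: Delta E = sqrt(dL*^2 + da*^2 + db*^2)
Step 1: dL*^2 = 2.76^2 = 7.6176
Step 2: da*^2 = 0.1^2 = 0.01
Step 3: db*^2 = (-1.79)^2 = 3.2041
Step 4: Sum = 7.6176 + 0.01 + 3.2041 = 10.8317
Step 5: Delta E = sqrt(10.8317) = 3.29

3.29 Delta E


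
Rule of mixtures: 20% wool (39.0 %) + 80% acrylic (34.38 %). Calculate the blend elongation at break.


Formula: Blend property = (fraction_A * property_A) + (fraction_B * property_B)
Step 1: Contribution A = 20/100 * 39.0 % = 7.8 %
Step 2: Contribution B = 80/100 * 34.38 % = 27.504 %
Step 3: Blend elongation at break = 7.8 + 27.504 = 35.304 %

35.304 %


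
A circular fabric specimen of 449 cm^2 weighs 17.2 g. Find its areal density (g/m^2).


Formula: GSM = mass_g / area_m2
Step 1: Convert area: 449 cm^2 = 449 / 10000 = 0.0449 m^2
Step 2: GSM = 17.2 g / 0.0449 m^2 = 383.1 g/m^2

383.1 g/m^2


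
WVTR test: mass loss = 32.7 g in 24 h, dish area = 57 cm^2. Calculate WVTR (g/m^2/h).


Formula: WVTR = mass_loss / (area * time)
Step 1: Convert area: 57 cm^2 = 0.0057 m^2
Step 2: WVTR = 32.7 g / (0.0057 m^2 * 24 h)
Step 3: WVTR = 32.7 / 0.1368 = 239.0 g/m^2/h

239.0 g/m^2/h


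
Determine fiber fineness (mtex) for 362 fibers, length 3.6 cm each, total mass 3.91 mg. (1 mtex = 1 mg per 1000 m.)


Formula: fineness (mtex) = mass (mg) / total length (km) = (mass_mg / total_length_m) * 1000
Step 1: Convert fiber length: 3.6 cm = 0.036 m
Step 2: Total fiber length = 362 * 0.036 = 13.032 m
Step 3: Linear density = 3.91 mg / 13.032 m = 0.3000 mg/m
Step 4: fineness = 0.3000 * 1000 = 300.0 mtex

300.0 mtex


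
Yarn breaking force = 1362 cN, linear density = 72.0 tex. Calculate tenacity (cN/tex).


Formula: Tenacity = Breaking force / Linear density
Tenacity = 1362 cN / 72.0 tex
Tenacity = 18.92 cN/tex

18.92 cN/tex


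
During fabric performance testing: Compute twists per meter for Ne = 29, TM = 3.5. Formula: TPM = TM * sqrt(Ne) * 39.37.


Formula: TPM = TM * sqrt(Ne) * 39.37
Step 1: sqrt(Ne) = sqrt(29) = 5.3852
Step 2: TM * sqrt(Ne) = 3.5 * 5.3852 = 18.8482
Step 3: TPM = 18.8482 * 39.37 = 742 twists/m

742 twists/m


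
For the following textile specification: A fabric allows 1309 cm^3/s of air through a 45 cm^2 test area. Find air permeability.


Formula: Air Permeability = Airflow / Test Area
AP = 1309 cm^3/s / 45 cm^2
AP = 29.1 cm^3/s/cm^2

29.1 cm^3/s/cm^2


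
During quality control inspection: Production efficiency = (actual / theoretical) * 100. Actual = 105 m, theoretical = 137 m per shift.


Formula: Efficiency% = (Actual output / Theoretical output) * 100
Efficiency% = (105 / 137) * 100
Efficiency% = 0.766423 * 100 = 76.6423% ≈ 76.6%

76.6%


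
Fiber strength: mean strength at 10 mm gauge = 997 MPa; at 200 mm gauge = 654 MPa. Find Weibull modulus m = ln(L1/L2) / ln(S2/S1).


Formula: m = ln(L1/L2) / ln(S2/S1)
Step 1: ln(L1/L2) = ln(10/200) = -2.99573
Step 2: S2/S1 = 654/997 = 0.65597
Step 3: ln(S2/S1) = ln(0.65597) = -0.42164
Step 4: m = -2.99573 / -0.42164 = 7.10

7.10 (Weibull m)


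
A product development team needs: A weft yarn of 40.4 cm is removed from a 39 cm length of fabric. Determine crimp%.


Formula: Crimp% = ((L_yarn - L_fabric) / L_fabric) * 100
Step 1: Extension = 40.4 - 39 = 1.4 cm
Step 2: Crimp% = (1.4 / 39) * 100
Step 3: Crimp% = 0.035897 * 100 = 3.5897% ≈ 3.6%

3.6%


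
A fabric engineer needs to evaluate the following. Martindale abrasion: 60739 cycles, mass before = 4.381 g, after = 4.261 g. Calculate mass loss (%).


Formula: Mass loss% = ((m_before - m_after) / m_before) * 100
Step 1: Mass loss = 4.381 - 4.261 = 0.12 g
Step 2: Ratio = 0.12 / 4.381 = 0.027391
Step 3: Mass loss% = 0.027391 * 100 = 2.7391% ≈ 2.74%

2.74%


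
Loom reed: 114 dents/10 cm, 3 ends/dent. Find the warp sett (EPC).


Formula: EPC = (dents per 10 cm * ends per dent) / 10
Step 1: Total ends per 10 cm = 114 * 3 = 342
Step 2: EPC = 342 / 10 = 34.2 ends/cm

34.2 ends/cm


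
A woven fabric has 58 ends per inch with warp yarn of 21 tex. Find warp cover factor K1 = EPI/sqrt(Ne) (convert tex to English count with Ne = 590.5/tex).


Formula: K1 = EPI / sqrt(Ne), with Ne = 590.5 / tex_warp
Step 1: Ne = 590.5 / 21 = 28.119
Step 2: sqrt(Ne) = sqrt(28.119) = 5.3027
Step 3: K1 = 58 / 5.3027 = 10.9

10.9


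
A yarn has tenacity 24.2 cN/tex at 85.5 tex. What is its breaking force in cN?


Formula: Breaking force = Tenacity * Linear density
F = 24.2 cN/tex * 85.5 tex
F = 2069.10 cN

2069.10 cN


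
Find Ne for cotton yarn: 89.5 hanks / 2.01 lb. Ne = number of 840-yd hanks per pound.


Formula: Ne = hanks / mass_lb
Substituting: Ne = 89.5 / 2.01
Ne = 44.5

44.5 Ne


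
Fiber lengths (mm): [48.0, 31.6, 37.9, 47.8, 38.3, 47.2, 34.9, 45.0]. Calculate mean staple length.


Formula: Mean = sum of lengths / count
Sum = 48.0 + 31.6 + 37.9 + 47.8 + 38.3 + 47.2 + 34.9 + 45.0
Sum = 330.7 mm
Mean = 330.7 / 8 = 41.34 mm

41.34 mm


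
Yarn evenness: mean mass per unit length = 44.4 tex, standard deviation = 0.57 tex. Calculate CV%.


Formula: CV% = (standard deviation / mean) * 100
Step 1: Ratio = 0.57 / 44.4 = 0.012838
Step 2: CV% = 0.012838 * 100 = 1.2838% ≈ 1.3%

1.3%


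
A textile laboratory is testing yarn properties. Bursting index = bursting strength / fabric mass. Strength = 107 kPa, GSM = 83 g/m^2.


Formula: Bursting Index = Bursting Strength / Fabric GSM
BI = 107 kPa / 83 g/m^2
BI = 1.289 kPa/(g/m^2)

1.289 kPa/(g/m^2)


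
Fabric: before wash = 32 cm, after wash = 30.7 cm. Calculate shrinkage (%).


Formula: Shrinkage% = ((L_before - L_after) / L_before) * 100
Step 1: Shrinkage = 32 - 30.7 = 1.3 cm
Step 2: Shrinkage% = (1.3 / 32) * 100
Step 3: Shrinkage% = 0.040625 * 100 = 4.0625% ≈ 4.1%

4.1%


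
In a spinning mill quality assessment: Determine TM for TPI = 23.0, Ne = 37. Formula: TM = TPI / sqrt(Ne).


Formula: TM = TPI / sqrt(Ne)
Step 1: sqrt(Ne) = sqrt(37) = 6.0828
Step 2: TM = 23.0 / 6.0828 = 3.78

3.78 TM


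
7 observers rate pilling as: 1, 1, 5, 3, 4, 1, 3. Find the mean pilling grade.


Formula: Mean = sum / count
Sum = 1 + 1 + 5 + 3 + 4 + 1 + 3 = 18
Mean = 18 / 7 = 2.6

2.6


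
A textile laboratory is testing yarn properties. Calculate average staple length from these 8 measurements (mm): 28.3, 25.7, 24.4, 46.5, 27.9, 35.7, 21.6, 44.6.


Formula: Mean = sum of lengths / count
Sum = 28.3 + 25.7 + 24.4 + 46.5 + 27.9 + 35.7 + 21.6 + 44.6
Sum = 254.7 mm
Mean = 254.7 / 8 = 31.84 mm

31.84 mm


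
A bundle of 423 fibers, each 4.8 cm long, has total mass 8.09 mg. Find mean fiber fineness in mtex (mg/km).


Formula: fineness (mtex) = mass (mg) / total length (km) = (mass_mg / total_length_m) * 1000
Step 1: Convert fiber length: 4.8 cm = 0.048 m
Step 2: Total fiber length = 423 * 0.048 = 20.304 m
Step 3: Linear density = 8.09 mg / 20.304 m = 0.3984 mg/m
Step 4: fineness = 0.3984 * 1000 = 398.4 mtex

398.4 mtex


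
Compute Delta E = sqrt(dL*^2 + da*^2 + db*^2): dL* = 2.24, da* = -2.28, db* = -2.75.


Formula: Delta E = sqrt(dL*^2 + da*^2 + db*^2)
Step 1: dL*^2 = 2.24^2 = 5.0176
Step 2: da*^2 = (-2.28)^2 = 5.1984
Step 3: db*^2 = (-2.75)^2 = 7.5625
Step 4: Sum = 5.0176 + 5.1984 + 7.5625 = 17.7785
Step 5: Delta E = sqrt(17.7785) = 4.22

4.22 Delta E


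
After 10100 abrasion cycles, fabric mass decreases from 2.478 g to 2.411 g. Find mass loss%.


Formula: Mass loss% = ((m_before - m_after) / m_before) * 100
Step 1: Mass loss = 2.478 - 2.411 = 0.067 g
Step 2: Ratio = 0.067 / 2.478 = 0.0270379
Step 3: Mass loss% = 0.0270379 * 100 = 2.70379% ≈ 2.70%

2.70%


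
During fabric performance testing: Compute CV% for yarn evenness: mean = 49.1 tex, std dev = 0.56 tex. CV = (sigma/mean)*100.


Formula: CV% = (standard deviation / mean) * 100
Step 1: Ratio = 0.56 / 49.1 = 0.011405
Step 2: CV% = 0.011405 * 100 = 1.1405% ≈ 1.1%

1.1%


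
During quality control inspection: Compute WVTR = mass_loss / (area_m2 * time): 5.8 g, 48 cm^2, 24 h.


Formula: WVTR = mass_loss / (area * time)
Step 1: Convert area: 48 cm^2 = 0.0048 m^2
Step 2: WVTR = 5.8 g / (0.0048 m^2 * 24 h)
Step 3: WVTR = 5.8 / 0.1152 = 50.3 g/m^2/h

50.3 g/m^2/h


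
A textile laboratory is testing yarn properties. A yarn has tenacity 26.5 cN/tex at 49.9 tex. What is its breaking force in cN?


Formula: Breaking force = Tenacity * Linear density
F = 26.5 cN/tex * 49.9 tex
F = 1322.35 cN

1322.35 cN


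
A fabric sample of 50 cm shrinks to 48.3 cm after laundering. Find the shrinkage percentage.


Formula: Shrinkage% = ((L_before - L_after) / L_before) * 100
Step 1: Shrinkage = 50 - 48.3 = 1.7 cm
Step 2: Shrinkage% = (1.7 / 50) * 100
Step 3: Shrinkage% = 0.034 * 100 = 3.4%

3.4%


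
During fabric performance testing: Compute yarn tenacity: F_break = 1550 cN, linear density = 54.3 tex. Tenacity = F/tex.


Formula: Tenacity = Breaking force / Linear density
Tenacity = 1550 cN / 54.3 tex
Tenacity = 28.55 cN/tex

28.55 cN/tex


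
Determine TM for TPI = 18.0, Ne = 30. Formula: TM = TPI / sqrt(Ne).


Formula: TM = TPI / sqrt(Ne)
Step 1: sqrt(Ne) = sqrt(30) = 5.4772
Step 2: TM = 18.0 / 5.4772 = 3.29

3.29 TM


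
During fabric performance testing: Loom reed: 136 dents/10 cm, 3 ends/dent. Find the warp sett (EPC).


Formula: EPC = (dents per 10 cm * ends per dent) / 10
Step 1: Total ends per 10 cm = 136 * 3 = 408
Step 2: EPC = 408 / 10 = 40.8 ends/cm

40.8 ends/cm


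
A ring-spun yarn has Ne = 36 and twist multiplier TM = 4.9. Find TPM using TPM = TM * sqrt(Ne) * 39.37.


Formula: TPM = TM * sqrt(Ne) * 39.37
Step 1: sqrt(Ne) = sqrt(36) = 6
Step 2: TM * sqrt(Ne) = 4.9 * 6 = 29.4
Step 3: TPM = 29.4 * 39.37 = 1157 twists/m

1157 twists/m


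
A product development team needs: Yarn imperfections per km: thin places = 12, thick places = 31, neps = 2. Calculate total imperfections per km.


Formula: Total = thin places + thick places + neps
Total = 12 + 31 + 2
Total = 45 imperfections/km

45 imperfections/km


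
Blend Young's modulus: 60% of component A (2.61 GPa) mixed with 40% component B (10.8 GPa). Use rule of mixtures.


Formula: Blend property = (fraction_A * property_A) + (fraction_B * property_B)
Step 1: Contribution A = 60/100 * 2.61 GPa = 1.566 GPa
Step 2: Contribution B = 40/100 * 10.8 GPa = 4.32 GPa
Step 3: Blend Young's modulus = 1.566 + 4.32 = 5.886 GPa

5.886 GPa


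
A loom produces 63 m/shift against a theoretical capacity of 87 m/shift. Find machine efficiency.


Formula: Efficiency% = (Actual output / Theoretical output) * 100
Efficiency% = (63 / 87) * 100
Efficiency% = 0.724138 * 100 = 72.4138% ≈ 72.4%

72.4%


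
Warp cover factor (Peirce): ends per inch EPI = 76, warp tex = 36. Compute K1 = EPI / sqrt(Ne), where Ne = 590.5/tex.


Formula: K1 = EPI / sqrt(Ne), with Ne = 590.5 / tex_warp
Step 1: Ne = 590.5 / 36 = 16.403
Step 2: sqrt(Ne) = sqrt(16.403) = 4.0501
Step 3: K1 = 76 / 4.0501 = 18.8

18.8


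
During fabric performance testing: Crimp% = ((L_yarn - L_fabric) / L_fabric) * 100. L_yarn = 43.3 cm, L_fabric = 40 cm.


Formula: Crimp% = ((L_yarn - L_fabric) / L_fabric) * 100
Step 1: Extension = 43.3 - 40 = 3.3 cm
Step 2: Crimp% = (3.3 / 40) * 100
Step 3: Crimp% = 0.0825 * 100 = 8.25% ≈ 8.3%

8.3%


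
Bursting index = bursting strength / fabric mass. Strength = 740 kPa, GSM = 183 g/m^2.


Formula: Bursting Index = Bursting Strength / Fabric GSM
BI = 740 kPa / 183 g/m^2
BI = 4.044 kPa/(g/m^2)

4.044 kPa/(g/m^2)


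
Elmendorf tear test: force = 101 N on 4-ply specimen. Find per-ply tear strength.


Formula: Per-ply strength = Total force / Number of plies
Per-ply = 101 N / 4
Per-ply = 25.25 N

25.25 N


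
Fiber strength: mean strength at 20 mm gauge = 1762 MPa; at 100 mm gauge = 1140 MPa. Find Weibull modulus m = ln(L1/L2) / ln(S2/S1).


Formula: m = ln(L1/L2) / ln(S2/S1)
Step 1: ln(L1/L2) = ln(20/100) = -1.60944
Step 2: S2/S1 = 1140/1762 = 0.64699
Step 3: ln(S2/S1) = ln(0.64699) = -0.43542
Step 4: m = -1.60944 / -0.43542 = 3.70

3.70 (Weibull m)


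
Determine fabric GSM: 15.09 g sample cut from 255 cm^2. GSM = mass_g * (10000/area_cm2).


Formula: GSM = mass_g / area_m2
Step 1: Convert area: 255 cm^2 = 255 / 10000 = 0.0255 m^2
Step 2: GSM = 15.09 g / 0.0255 m^2 = 591.8 g/m^2

591.8 g/m^2


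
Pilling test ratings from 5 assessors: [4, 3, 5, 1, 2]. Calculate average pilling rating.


Formula: Mean = sum / count
Sum = 4 + 3 + 5 + 1 + 2 = 15
Mean = 15 / 5 = 3.0

3.0


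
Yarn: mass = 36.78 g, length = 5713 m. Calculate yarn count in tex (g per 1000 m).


Formula: Tex = (mass_g / length_m) * 1000
Substituting: Tex = (36.78 / 5713) * 1000
Intermediate: 36.78 / 5713 = 0.00643795 g/m
Tex = 0.00643795 * 1000 = 6.44 tex

6.44 tex


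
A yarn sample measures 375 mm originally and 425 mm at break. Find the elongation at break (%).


Formula: Elongation (%) = ((L_break - L0) / L0) * 100
Step 1: Extension = 425 - 375 = 50 mm
Step 2: Elongation = (50 / 375) * 100
Step 3: Elongation = 0.133333 * 100 = 13.3333% ≈ 13.3%

13.3%


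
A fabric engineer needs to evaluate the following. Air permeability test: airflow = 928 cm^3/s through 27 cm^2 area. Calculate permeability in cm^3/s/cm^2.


Formula: Air Permeability = Airflow / Test Area
AP = 928 cm^3/s / 27 cm^2
AP = 34.4 cm^3/s/cm^2

34.4 cm^3/s/cm^2


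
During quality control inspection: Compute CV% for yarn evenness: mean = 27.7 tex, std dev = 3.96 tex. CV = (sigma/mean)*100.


Formula: CV% = (standard deviation / mean) * 100
Step 1: Ratio = 3.96 / 27.7 = 0.14296
Step 2: CV% = 0.14296 * 100 = 14.296% ≈ 14.3%

14.3%


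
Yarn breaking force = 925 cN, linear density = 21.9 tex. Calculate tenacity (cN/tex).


Formula: Tenacity = Breaking force / Linear density
Tenacity = 925 cN / 21.9 tex
Tenacity = 42.24 cN/tex

42.24 cN/tex


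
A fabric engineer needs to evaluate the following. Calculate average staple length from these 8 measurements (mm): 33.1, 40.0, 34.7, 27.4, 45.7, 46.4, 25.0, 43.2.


Formula: Mean = sum of lengths / count
Sum = 33.1 + 40.0 + 34.7 + 27.4 + 45.7 + 46.4 + 25.0 + 43.2
Sum = 295.5 mm
Mean = 295.5 / 8 = 36.94 mm

36.94 mm


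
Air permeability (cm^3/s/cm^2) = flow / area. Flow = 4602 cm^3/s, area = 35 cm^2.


Formula: Air Permeability = Airflow / Test Area
AP = 4602 cm^3/s / 35 cm^2
AP = 131.5 cm^3/s/cm^2

131.5 cm^3/s/cm^2


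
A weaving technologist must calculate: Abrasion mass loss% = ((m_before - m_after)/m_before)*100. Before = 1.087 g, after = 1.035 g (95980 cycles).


Formula: Mass loss% = ((m_before - m_after) / m_before) * 100
Step 1: Mass loss = 1.087 - 1.035 = 0.052 g
Step 2: Ratio = 0.052 / 1.087 = 0.0478381
Step 3: Mass loss% = 0.0478381 * 100 = 4.78381% ≈ 4.78%

4.78%


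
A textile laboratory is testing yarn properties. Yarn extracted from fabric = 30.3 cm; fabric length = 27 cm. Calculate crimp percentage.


Formula: Crimp% = ((L_yarn - L_fabric) / L_fabric) * 100
Step 1: Extension = 30.3 - 27 = 3.3 cm
Step 2: Crimp% = (3.3 / 27) * 100
Step 3: Crimp% = 0.122222 * 100 = 12.2222% ≈ 12.2%

12.2%


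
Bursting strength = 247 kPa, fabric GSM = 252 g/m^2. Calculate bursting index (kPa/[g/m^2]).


Formula: Bursting Index = Bursting Strength / Fabric GSM
BI = 247 kPa / 252 g/m^2
BI = 0.980 kPa/(g/m^2)

0.980 kPa/(g/m^2)


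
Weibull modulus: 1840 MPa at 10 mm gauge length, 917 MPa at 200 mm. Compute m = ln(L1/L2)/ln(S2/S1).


Formula: m = ln(L1/L2) / ln(S2/S1)
Step 1: ln(L1/L2) = ln(10/200) = -2.99573
Step 2: S2/S1 = 917/1840 = 0.49837
Step 3: ln(S2/S1) = ln(0.49837) = -0.69641
Step 4: m = -2.99573 / -0.69641 = 4.30

4.30 (Weibull m)


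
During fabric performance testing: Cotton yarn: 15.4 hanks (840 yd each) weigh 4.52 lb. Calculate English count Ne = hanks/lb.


Formula: Ne = hanks / mass_lb
Substituting: Ne = 15.4 / 4.52
Ne = 3.4

3.4 Ne


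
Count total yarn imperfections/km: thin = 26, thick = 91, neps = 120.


Formula: Total = thin places + thick places + neps
Total = 26 + 91 + 120
Total = 237 imperfections/km

237 imperfections/km


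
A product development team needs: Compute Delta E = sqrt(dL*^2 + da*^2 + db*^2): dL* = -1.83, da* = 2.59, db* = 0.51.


Formula: Delta E = sqrt(dL*^2 + da*^2 + db*^2)
Step 1: dL*^2 = (-1.83)^2 = 3.3489
Step 2: da*^2 = 2.59^2 = 6.7081
Step 3: db*^2 = 0.51^2 = 0.2601
Step 4: Sum = 3.3489 + 6.7081 + 0.2601 = 10.3171
Step 5: Delta E = sqrt(10.3171) = 3.21

3.21 Delta E


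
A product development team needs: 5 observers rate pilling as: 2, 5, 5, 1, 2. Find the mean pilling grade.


Formula: Mean = sum / count
Sum = 2 + 5 + 5 + 1 + 2 = 15
Mean = 15 / 5 = 3.0

3.0


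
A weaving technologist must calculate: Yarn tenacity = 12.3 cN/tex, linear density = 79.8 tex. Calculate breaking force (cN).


Formula: Breaking force = Tenacity * Linear density
F = 12.3 cN/tex * 79.8 tex
F = 981.54 cN

981.54 cN


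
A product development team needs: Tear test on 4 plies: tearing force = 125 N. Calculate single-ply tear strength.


Formula: Per-ply strength = Total force / Number of plies
Per-ply = 125 N / 4
Per-ply = 31.25 N

31.25 N


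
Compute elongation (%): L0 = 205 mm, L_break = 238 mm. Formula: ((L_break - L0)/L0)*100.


Formula: Elongation (%) = ((L_break - L0) / L0) * 100
Step 1: Extension = 238 - 205 = 33 mm
Step 2: Elongation = (33 / 205) * 100
Step 3: Elongation = 0.160976 * 100 = 16.0976% ≈ 16.1%

16.1%


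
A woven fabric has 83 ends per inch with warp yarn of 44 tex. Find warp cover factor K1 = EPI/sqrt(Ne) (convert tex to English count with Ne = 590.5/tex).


Formula: K1 = EPI / sqrt(Ne), with Ne = 590.5 / tex_warp
Step 1: Ne = 590.5 / 44 = 13.42
Step 2: sqrt(Ne) = sqrt(13.42) = 3.6633
Step 3: K1 = 83 / 3.6633 = 22.7

22.7


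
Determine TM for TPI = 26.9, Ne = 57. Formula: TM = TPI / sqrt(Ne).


Formula: TM = TPI / sqrt(Ne)
Step 1: sqrt(Ne) = sqrt(57) = 7.5498
Step 2: TM = 26.9 / 7.5498 = 3.56

3.56 TM


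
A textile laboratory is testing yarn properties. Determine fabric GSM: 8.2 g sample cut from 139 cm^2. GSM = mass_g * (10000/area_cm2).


Formula: GSM = mass_g / area_m2
Step 1: Convert area: 139 cm^2 = 139 / 10000 = 0.0139 m^2
Step 2: GSM = 8.2 g / 0.0139 m^2 = 589.9 g/m^2

589.9 g/m^2


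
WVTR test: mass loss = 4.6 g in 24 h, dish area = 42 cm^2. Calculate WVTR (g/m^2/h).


Formula: WVTR = mass_loss / (area * time)
Step 1: Convert area: 42 cm^2 = 0.0042 m^2
Step 2: WVTR = 4.6 g / (0.0042 m^2 * 24 h)
Step 3: WVTR = 4.6 / 0.1008 = 45.6 g/m^2/h

45.6 g/m^2/h


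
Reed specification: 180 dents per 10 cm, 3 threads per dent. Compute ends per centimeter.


Formula: EPC = (dents per 10 cm * ends per dent) / 10
Step 1: Total ends per 10 cm = 180 * 3 = 540
Step 2: EPC = 540 / 10 = 54.0 ends/cm

54.0 ends/cm


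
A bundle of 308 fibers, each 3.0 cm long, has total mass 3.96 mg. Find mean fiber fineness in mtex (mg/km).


Formula: fineness (mtex) = mass (mg) / total length (km) = (mass_mg / total_length_m) * 1000
Step 1: Convert fiber length: 3.0 cm = 0.03 m
Step 2: Total fiber length = 308 * 0.03 = 9.24 m
Step 3: Linear density = 3.96 mg / 9.24 m = 0.4286 mg/m
Step 4: fineness = 0.4286 * 1000 = 428.6 mtex

428.6 mtex


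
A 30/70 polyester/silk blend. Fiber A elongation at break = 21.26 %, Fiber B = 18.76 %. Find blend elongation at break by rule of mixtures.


Formula: Blend property = (fraction_A * property_A) + (fraction_B * property_B)
Step 1: Contribution A = 30/100 * 21.26 % = 6.378 %
Step 2: Contribution B = 70/100 * 18.76 % = 13.132 %
Step 3: Blend elongation at break = 6.378 + 13.132 = 19.51 %

19.51 %


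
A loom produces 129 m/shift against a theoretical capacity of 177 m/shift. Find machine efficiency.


Formula: Efficiency% = (Actual output / Theoretical output) * 100
Efficiency% = (129 / 177) * 100
Efficiency% = 0.728814 * 100 = 72.8814% ≈ 72.9%

72.9%


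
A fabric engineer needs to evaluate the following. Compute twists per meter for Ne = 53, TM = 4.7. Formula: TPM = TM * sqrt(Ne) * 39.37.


Formula: TPM = TM * sqrt(Ne) * 39.37
Step 1: sqrt(Ne) = sqrt(53) = 7.2801
Step 2: TM * sqrt(Ne) = 4.7 * 7.2801 = 34.2165
Step 3: TPM = 34.2165 * 39.37 = 1347 twists/m

1347 twists/m


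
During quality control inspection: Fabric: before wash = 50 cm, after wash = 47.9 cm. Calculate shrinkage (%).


Formula: Shrinkage% = ((L_before - L_after) / L_before) * 100
Step 1: Shrinkage = 50 - 47.9 = 2.1 cm
Step 2: Shrinkage% = (2.1 / 50) * 100
Step 3: Shrinkage% = 0.042 * 100 = 4.2%

4.2%


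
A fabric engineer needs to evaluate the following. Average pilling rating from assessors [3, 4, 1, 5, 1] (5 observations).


Formula: Mean = sum / count
Sum = 3 + 4 + 1 + 5 + 1 = 14
Mean = 14 / 5 = 2.8

2.8


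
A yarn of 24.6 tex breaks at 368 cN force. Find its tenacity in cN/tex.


Formula: Tenacity = Breaking force / Linear density
Tenacity = 368 cN / 24.6 tex
Tenacity = 14.96 cN/tex

14.96 cN/tex


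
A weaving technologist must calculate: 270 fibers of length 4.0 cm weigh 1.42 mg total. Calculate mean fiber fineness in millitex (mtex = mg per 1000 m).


Formula: fineness (mtex) = mass (mg) / total length (km) = (mass_mg / total_length_m) * 1000
Step 1: Convert fiber length: 4.0 cm = 0.04 m
Step 2: Total fiber length = 270 * 0.04 = 10.8 m
Step 3: Linear density = 1.42 mg / 10.8 m = 0.1315 mg/m
Step 4: fineness = 0.1315 * 1000 = 131.5 mtex

131.5 mtex


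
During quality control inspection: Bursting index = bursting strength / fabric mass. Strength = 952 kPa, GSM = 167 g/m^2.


Formula: Bursting Index = Bursting Strength / Fabric GSM
BI = 952 kPa / 167 g/m^2
BI = 5.701 kPa/(g/m^2)

5.701 kPa/(g/m^2)


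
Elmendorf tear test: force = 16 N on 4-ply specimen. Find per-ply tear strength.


Formula: Per-ply strength = Total force / Number of plies
Per-ply = 16 N / 4
Per-ply = 4 N

4 N


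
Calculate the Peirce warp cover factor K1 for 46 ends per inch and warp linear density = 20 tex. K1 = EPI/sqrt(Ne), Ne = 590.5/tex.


Formula: K1 = EPI / sqrt(Ne), with Ne = 590.5 / tex_warp
Step 1: Ne = 590.5 / 20 = 29.525
Step 2: sqrt(Ne) = sqrt(29.525) = 5.4337
Step 3: K1 = 46 / 5.4337 = 8.5

8.5


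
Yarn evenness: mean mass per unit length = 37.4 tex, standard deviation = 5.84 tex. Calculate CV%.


Formula: CV% = (standard deviation / mean) * 100
Step 1: Ratio = 5.84 / 37.4 = 0.15615
Step 2: CV% = 0.15615 * 100 = 15.615% ≈ 15.6%

15.6%


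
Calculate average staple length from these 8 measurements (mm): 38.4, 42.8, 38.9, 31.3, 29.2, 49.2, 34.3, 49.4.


Formula: Mean = sum of lengths / count
Sum = 38.4 + 42.8 + 38.9 + 31.3 + 29.2 + 49.2 + 34.3 + 49.4
Sum = 313.5 mm
Mean = 313.5 / 8 = 39.19 mm

39.19 mm


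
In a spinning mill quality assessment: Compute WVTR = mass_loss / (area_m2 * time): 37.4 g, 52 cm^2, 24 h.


Formula: WVTR = mass_loss / (area * time)
Step 1: Convert area: 52 cm^2 = 0.0052 m^2
Step 2: WVTR = 37.4 g / (0.0052 m^2 * 24 h)
Step 3: WVTR = 37.4 / 0.1248 = 299.7 g/m^2/h

299.7 g/m^2/h


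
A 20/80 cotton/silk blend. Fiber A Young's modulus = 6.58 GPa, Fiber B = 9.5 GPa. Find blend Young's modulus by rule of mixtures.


Formula: Blend property = (fraction_A * property_A) + (fraction_B * property_B)
Step 1: Contribution A = 20/100 * 6.58 GPa = 1.316 GPa
Step 2: Contribution B = 80/100 * 9.5 GPa = 7.6 GPa
Step 3: Blend Young's modulus = 1.316 + 7.6 = 8.916 GPa

8.916 GPa


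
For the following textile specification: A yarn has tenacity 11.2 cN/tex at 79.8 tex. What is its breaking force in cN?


Formula: Breaking force = Tenacity * Linear density
F = 11.2 cN/tex * 79.8 tex
F = 893.76 cN

893.76 cN


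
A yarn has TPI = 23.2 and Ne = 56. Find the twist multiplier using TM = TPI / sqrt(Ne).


Formula: TM = TPI / sqrt(Ne)
Step 1: sqrt(Ne) = sqrt(56) = 7.4833
Step 2: TM = 23.2 / 7.4833 = 3.10

3.10 TM


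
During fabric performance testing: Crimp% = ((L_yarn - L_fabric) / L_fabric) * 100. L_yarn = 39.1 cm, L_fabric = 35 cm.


Formula: Crimp% = ((L_yarn - L_fabric) / L_fabric) * 100
Step 1: Extension = 39.1 - 35 = 4.1 cm
Step 2: Crimp% = (4.1 / 35) * 100
Step 3: Crimp% = 0.117143 * 100 = 11.7143% ≈ 11.7%

11.7%


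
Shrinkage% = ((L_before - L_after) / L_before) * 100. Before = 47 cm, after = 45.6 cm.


Formula: Shrinkage% = ((L_before - L_after) / L_before) * 100
Step 1: Shrinkage = 47 - 45.6 = 1.4 cm
Step 2: Shrinkage% = (1.4 / 47) * 100
Step 3: Shrinkage% = 0.029787 * 100 = 2.9787% ≈ 3.0%

3.0%


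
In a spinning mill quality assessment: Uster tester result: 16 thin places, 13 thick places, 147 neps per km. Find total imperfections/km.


Formula: Total = thin places + thick places + neps
Total = 16 + 13 + 147
Total = 176 imperfections/km

176 imperfections/km


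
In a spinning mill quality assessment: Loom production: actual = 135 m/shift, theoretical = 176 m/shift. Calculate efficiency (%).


Formula: Efficiency% = (Actual output / Theoretical output) * 100
Efficiency% = (135 / 176) * 100
Efficiency% = 0.767045 * 100 = 76.7045% ≈ 76.7%

76.7%


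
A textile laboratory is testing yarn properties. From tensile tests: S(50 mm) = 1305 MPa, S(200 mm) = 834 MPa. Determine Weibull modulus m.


Formula: m = ln(L1/L2) / ln(S2/S1)
Step 1: ln(L1/L2) = ln(50/200) = -1.38629
Step 2: S2/S1 = 834/1305 = 0.63908
Step 3: ln(S2/S1) = ln(0.63908) = -0.44773
Step 4: m = -1.38629 / -0.44773 = 3.10

3.10 (Weibull m)


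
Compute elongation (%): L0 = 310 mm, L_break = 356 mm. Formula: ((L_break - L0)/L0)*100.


Formula: Elongation (%) = ((L_break - L0) / L0) * 100
Step 1: Extension = 356 - 310 = 46 mm
Step 2: Elongation = (46 / 310) * 100
Step 3: Elongation = 0.148387 * 100 = 14.8387% ≈ 14.8%

14.8%


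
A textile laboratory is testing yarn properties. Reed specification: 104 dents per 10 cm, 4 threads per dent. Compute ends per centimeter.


Formula: EPC = (dents per 10 cm * ends per dent) / 10
Step 1: Total ends per 10 cm = 104 * 4 = 416
Step 2: EPC = 416 / 10 = 41.6 ends/cm

41.6 ends/cm


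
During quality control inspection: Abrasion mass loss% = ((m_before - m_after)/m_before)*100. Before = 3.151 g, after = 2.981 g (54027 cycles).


Formula: Mass loss% = ((m_before - m_after) / m_before) * 100
Step 1: Mass loss = 3.151 - 2.981 = 0.17 g
Step 2: Ratio = 0.17 / 3.151 = 0.0539511
Step 3: Mass loss% = 0.0539511 * 100 = 5.39511% ≈ 5.40%

5.40%


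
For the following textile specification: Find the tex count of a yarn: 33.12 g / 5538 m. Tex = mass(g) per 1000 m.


Formula: Tex = (mass_g / length_m) * 1000
Substituting: Tex = (33.12 / 5538) * 1000
Intermediate: 33.12 / 5538 = 0.0059805 g/m
Tex = 0.0059805 * 1000 = 5.98 tex

5.98 tex


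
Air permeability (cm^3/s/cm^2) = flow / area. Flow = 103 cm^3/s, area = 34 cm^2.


Formula: Air Permeability = Airflow / Test Area
AP = 103 cm^3/s / 34 cm^2
AP = 3.0 cm^3/s/cm^2

3.0 cm^3/s/cm^2


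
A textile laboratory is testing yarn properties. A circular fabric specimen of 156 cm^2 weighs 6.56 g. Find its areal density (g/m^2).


Formula: GSM = mass_g / area_m2
Step 1: Convert area: 156 cm^2 = 156 / 10000 = 0.0156 m^2
Step 2: GSM = 6.56 g / 0.0156 m^2 = 420.5 g/m^2

420.5 g/m^2


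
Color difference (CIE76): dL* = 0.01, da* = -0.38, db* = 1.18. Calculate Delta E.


Formula: Delta E = sqrt(dL*^2 + da*^2 + db*^2)
Step 1: dL*^2 = 0.01^2 = 0.0001
Step 2: da*^2 = (-0.38)^2 = 0.1444
Step 3: db*^2 = 1.18^2 = 1.3924
Step 4: Sum = 0.0001 + 0.1444 + 1.3924 = 1.5369
Step 5: Delta E = sqrt(1.5369) = 1.24

1.24 Delta E


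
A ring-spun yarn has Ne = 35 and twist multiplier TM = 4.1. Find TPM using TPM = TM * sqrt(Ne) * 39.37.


Formula: TPM = TM * sqrt(Ne) * 39.37
Step 1: sqrt(Ne) = sqrt(35) = 5.9161
Step 2: TM * sqrt(Ne) = 4.1 * 5.9161 = 24.256
Step 3: TPM = 24.256 * 39.37 = 955 twists/m

955 twists/m


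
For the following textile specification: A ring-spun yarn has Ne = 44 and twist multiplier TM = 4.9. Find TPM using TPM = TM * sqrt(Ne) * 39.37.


Formula: TPM = TM * sqrt(Ne) * 39.37
Step 1: sqrt(Ne) = sqrt(44) = 6.6332
Step 2: TM * sqrt(Ne) = 4.9 * 6.6332 = 32.5027
Step 3: TPM = 32.5027 * 39.37 = 1280 twists/m

1280 twists/m


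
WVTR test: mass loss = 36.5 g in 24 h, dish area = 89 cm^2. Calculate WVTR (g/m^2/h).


Formula: WVTR = mass_loss / (area * time)
Step 1: Convert area: 89 cm^2 = 0.0089 m^2
Step 2: WVTR = 36.5 g / (0.0089 m^2 * 24 h)
Step 3: WVTR = 36.5 / 0.2136 = 170.9 g/m^2/h

170.9 g/m^2/h


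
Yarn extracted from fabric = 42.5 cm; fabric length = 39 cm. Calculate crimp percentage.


Formula: Crimp% = ((L_yarn - L_fabric) / L_fabric) * 100
Step 1: Extension = 42.5 - 39 = 3.5 cm
Step 2: Crimp% = (3.5 / 39) * 100
Step 3: Crimp% = 0.089744 * 100 = 8.9744% ≈ 9.0%

9.0%


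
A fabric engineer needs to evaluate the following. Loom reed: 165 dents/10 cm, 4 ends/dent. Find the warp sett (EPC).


Formula: EPC = (dents per 10 cm * ends per dent) / 10
Step 1: Total ends per 10 cm = 165 * 4 = 660
Step 2: EPC = 660 / 10 = 66.0 ends/cm

66.0 ends/cm


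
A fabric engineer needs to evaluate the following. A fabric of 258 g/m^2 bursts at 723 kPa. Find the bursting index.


Formula: Bursting Index = Bursting Strength / Fabric GSM
BI = 723 kPa / 258 g/m^2
BI = 2.802 kPa/(g/m^2)

2.802 kPa/(g/m^2)


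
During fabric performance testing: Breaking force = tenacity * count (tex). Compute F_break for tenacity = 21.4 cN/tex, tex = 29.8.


Formula: Breaking force = Tenacity * Linear density
F = 21.4 cN/tex * 29.8 tex
F = 637.72 cN

637.72 cN


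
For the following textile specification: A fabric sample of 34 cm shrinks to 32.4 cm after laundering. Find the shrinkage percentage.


Formula: Shrinkage% = ((L_before - L_after) / L_before) * 100
Step 1: Shrinkage = 34 - 32.4 = 1.6 cm
Step 2: Shrinkage% = (1.6 / 34) * 100
Step 3: Shrinkage% = 0.047059 * 100 = 4.7059% ≈ 4.7%

4.7%


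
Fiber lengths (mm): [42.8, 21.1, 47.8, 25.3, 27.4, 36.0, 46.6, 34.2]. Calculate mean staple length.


Formula: Mean = sum of lengths / count
Sum = 42.8 + 21.1 + 47.8 + 25.3 + 27.4 + 36.0 + 46.6 + 34.2
Sum = 281.2 mm
Mean = 281.2 / 8 = 35.15 mm

35.15 mm


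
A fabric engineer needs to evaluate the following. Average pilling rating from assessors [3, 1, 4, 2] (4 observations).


Formula: Mean = sum / count
Sum = 3 + 1 + 4 + 2 = 10
Mean = 10 / 4 = 2.5

2.5


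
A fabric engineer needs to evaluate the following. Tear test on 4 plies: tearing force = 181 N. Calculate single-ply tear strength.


Formula: Per-ply strength = Total force / Number of plies
Per-ply = 181 N / 4
Per-ply = 45.25 N

45.25 N


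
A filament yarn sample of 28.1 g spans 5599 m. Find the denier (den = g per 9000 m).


Formula: den = (mass_g / length_m) * 9000
Substituting: den = (28.1 / 5599) * 9000
Intermediate: 28.1 / 5599 = 0.00501875 g/m
den = 0.00501875 * 9000 = 45.2 denier

45.2 denier


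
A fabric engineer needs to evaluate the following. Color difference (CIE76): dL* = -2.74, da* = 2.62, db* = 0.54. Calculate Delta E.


Formula: Delta E = sqrt(dL*^2 + da*^2 + db*^2)
Step 1: dL*^2 = (-2.74)^2 = 7.5076
Step 2: da*^2 = 2.62^2 = 6.8644
Step 3: db*^2 = 0.54^2 = 0.2916
Step 4: Sum = 7.5076 + 6.8644 + 0.2916 = 14.6636
Step 5: Delta E = sqrt(14.6636) = 3.83

3.83 Delta E


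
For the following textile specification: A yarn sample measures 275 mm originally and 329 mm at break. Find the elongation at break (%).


Formula: Elongation (%) = ((L_break - L0) / L0) * 100
Step 1: Extension = 329 - 275 = 54 mm
Step 2: Elongation = (54 / 275) * 100
Step 3: Elongation = 0.196364 * 100 = 19.6364% ≈ 19.6%

19.6%


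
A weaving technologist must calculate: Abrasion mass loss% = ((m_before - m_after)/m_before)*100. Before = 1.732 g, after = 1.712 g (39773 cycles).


Formula: Mass loss% = ((m_before - m_after) / m_before) * 100
Step 1: Mass loss = 1.732 - 1.712 = 0.02 g
Step 2: Ratio = 0.02 / 1.732 = 0.0115473
Step 3: Mass loss% = 0.0115473 * 100 = 1.15473% ≈ 1.15%

1.15%


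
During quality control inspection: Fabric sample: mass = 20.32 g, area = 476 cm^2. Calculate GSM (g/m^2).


Formula: GSM = mass_g / area_m2
Step 1: Convert area: 476 cm^2 = 476 / 10000 = 0.0476 m^2
Step 2: GSM = 20.32 g / 0.0476 m^2 = 426.9 g/m^2

426.9 g/m^2


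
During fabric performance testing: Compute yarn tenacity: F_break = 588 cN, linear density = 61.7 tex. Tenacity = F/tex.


Formula: Tenacity = Breaking force / Linear density
Tenacity = 588 cN / 61.7 tex
Tenacity = 9.53 cN/tex

9.53 cN/tex


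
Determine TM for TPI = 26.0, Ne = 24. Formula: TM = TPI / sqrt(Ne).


Formula: TM = TPI / sqrt(Ne)
Step 1: sqrt(Ne) = sqrt(24) = 4.899
Step 2: TM = 26.0 / 4.899 = 5.31

5.31 TM


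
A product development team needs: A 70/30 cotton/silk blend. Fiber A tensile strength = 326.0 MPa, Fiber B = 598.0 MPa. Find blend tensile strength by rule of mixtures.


Formula: Blend property = (fraction_A * property_A) + (fraction_B * property_B)
Step 1: Contribution A = 70/100 * 326.0 MPa = 228.2 MPa
Step 2: Contribution B = 30/100 * 598.0 MPa = 179.4 MPa
Step 3: Blend tensile strength = 228.2 + 179.4 = 407.6 MPa

407.6 MPa


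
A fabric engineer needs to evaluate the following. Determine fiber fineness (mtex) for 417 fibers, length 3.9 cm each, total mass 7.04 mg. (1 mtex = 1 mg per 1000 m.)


Formula: fineness (mtex) = mass (mg) / total length (km) = (mass_mg / total_length_m) * 1000
Step 1: Convert fiber length: 3.9 cm = 0.039 m
Step 2: Total fiber length = 417 * 0.039 = 16.263 m
Step 3: Linear density = 7.04 mg / 16.263 m = 0.4329 mg/m
Step 4: fineness = 0.4329 * 1000 = 432.9 mtex

432.9 mtex


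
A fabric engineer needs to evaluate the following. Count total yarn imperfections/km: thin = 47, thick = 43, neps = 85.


Formula: Total = thin places + thick places + neps
Total = 47 + 43 + 85
Total = 175 imperfections/km

175 imperfections/km


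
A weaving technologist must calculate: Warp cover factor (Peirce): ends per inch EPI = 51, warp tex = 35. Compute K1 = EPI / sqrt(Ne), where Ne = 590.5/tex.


Formula: K1 = EPI / sqrt(Ne), with Ne = 590.5 / tex_warp
Step 1: Ne = 590.5 / 35 = 16.871
Step 2: sqrt(Ne) = sqrt(16.871) = 4.1074
Step 3: K1 = 51 / 4.1074 = 12.4

12.4


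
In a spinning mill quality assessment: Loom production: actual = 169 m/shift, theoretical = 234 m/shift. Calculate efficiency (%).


Formula: Efficiency% = (Actual output / Theoretical output) * 100
Efficiency% = (169 / 234) * 100
Efficiency% = 0.722222 * 100 = 72.2222% ≈ 72.2%

72.2%


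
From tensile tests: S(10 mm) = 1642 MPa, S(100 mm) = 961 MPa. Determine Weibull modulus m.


Formula: m = ln(L1/L2) / ln(S2/S1)
Step 1: ln(L1/L2) = ln(10/100) = -2.30259
Step 2: S2/S1 = 961/1642 = 0.58526
Step 3: ln(S2/S1) = ln(0.58526) = -0.53570
Step 4: m = -2.30259 / -0.53570 = 4.30

4.30 (Weibull m)


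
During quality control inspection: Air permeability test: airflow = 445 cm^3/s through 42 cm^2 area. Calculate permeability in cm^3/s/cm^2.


Formula: Air Permeability = Airflow / Test Area
AP = 445 cm^3/s / 42 cm^2
AP = 10.6 cm^3/s/cm^2

10.6 cm^3/s/cm^2


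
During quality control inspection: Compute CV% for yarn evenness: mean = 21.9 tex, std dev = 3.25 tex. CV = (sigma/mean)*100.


Formula: CV% = (standard deviation / mean) * 100
Step 1: Ratio = 3.25 / 21.9 = 0.148402
Step 2: CV% = 0.148402 * 100 = 14.8402% ≈ 14.8%

14.8%


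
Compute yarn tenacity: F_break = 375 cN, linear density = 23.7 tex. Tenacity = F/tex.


Formula: Tenacity = Breaking force / Linear density
Tenacity = 375 cN / 23.7 tex
Tenacity = 15.82 cN/tex

15.82 cN/tex
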